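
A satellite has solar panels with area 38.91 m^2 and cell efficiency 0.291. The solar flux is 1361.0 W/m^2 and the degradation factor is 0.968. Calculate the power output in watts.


P = area * eta * S * degradation
P = 38.91 * 0.291 * 1361.0 * 0.968
P = 14917.2134 W

14917.2134 W


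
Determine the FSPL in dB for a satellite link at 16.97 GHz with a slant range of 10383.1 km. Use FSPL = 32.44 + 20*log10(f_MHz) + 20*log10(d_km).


f = 16.97 GHz = 16970.0000 MHz
d = 10383.1 km
FSPL = 32.44 + 20*log10(16970.0000) + 20*log10(10383.1)
FSPL = 32.44 + 84.5936 + 80.3265
FSPL = 197.3602 dB

197.3602 dB


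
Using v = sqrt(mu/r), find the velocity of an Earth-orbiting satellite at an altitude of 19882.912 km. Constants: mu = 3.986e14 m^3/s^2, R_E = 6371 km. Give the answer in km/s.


r = R_E + alt = 6371.0 + 19882.912 = 26253.9120 km = 2.6253912e+07 m
v = sqrt(mu/r) = sqrt(3.986e14 / 2.6253912e+07) = 3896.4727 m/s = 3.8965 km/s

3.8965 km/s


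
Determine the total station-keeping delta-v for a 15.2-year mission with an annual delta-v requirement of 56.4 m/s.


dV = rate * years = 56.4 * 15.2
dV = 857.2800 m/s

857.2800 m/s


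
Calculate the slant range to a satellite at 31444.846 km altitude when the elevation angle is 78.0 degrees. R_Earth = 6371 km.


h = 31444.846 km, el = 78.0 deg
d = -R_E*sin(el) + sqrt((R_E*sin(el))^2 + 2*R_E*h + h^2)
d = -6371.0000*sin(1.3614) + sqrt((6371.0000*0.9781476)^2 + 2*6371.0000*31444.846 + 31444.846^2)
d = 31560.8615 km

31560.8615 km


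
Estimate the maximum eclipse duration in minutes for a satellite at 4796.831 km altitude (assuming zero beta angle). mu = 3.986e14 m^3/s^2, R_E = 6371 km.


r = 11167.8310 km
T = 195.7552 min
Eclipse fraction = arcsin(R_E/r)/pi = arcsin(6371.0000/11167.8310)/pi
= arcsin(0.5704778)/pi = 0.193242
Eclipse duration = 0.193242 * 195.7552 = 37.8281 min

37.8281 minutes


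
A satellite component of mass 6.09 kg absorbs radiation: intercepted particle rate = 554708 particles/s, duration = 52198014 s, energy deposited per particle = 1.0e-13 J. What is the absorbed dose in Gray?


Total energy deposited = rate * time * E_per
  = 554708 * 52198014 * 1.0e-13 = 2.8955 J
Dose = E_total / mass = 2.8955 / 6.09
Dose = 0.4754459 Gy

0.4754 Gy


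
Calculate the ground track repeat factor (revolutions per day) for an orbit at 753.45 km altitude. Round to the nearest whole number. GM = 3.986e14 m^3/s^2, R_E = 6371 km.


r = 7.12445e+06 m
T = 2*pi*sqrt(r^3/mu) = 5984.6428 s = 99.7440 min
revs/day = 1440 / 99.7440 = 14.4370
Rounded: 14 revolutions per day

14 revolutions per day


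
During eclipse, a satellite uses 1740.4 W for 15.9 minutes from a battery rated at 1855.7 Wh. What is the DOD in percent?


E_used = P * t / 60 = 1740.4 * 15.9 / 60 = 461.2060 Wh
DOD = E_used / E_total * 100 = 461.2060 / 1855.7 * 100
DOD = 24.8535 %

24.8535 %


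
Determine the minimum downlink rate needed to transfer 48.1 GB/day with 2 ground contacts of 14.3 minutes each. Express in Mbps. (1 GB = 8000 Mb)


total contact time = 2 * 14.3 * 60 = 1716.0000 s
data = 48.1 GB = 384800.0000 Mb
rate = 384800.0000 / 1716.0000 = 224.2424 Mbps

224.2424 Mbps


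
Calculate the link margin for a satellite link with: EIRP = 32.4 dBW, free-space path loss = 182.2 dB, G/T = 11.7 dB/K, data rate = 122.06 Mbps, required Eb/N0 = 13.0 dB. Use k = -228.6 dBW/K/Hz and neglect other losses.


C/N0 = EIRP - FSPL + G/T - k = 32.4 - 182.2 + 11.7 - (-228.6)
C/N0 = 90.5000 dB-Hz
R_b = 122.06 Mbps = 1.2206e+08 bps -> 10*log10(R_b) = 80.8657 dB-Hz
Eb/N0 = C/N0 - 10*log10(R_b) = 90.5000 - 80.8657 = 9.6343 dB
Margin = Eb/N0 - Eb/N0_req = 9.6343 - 13.0 = -3.3657 dB (negative margin: link does not close)

-3.3657 dB


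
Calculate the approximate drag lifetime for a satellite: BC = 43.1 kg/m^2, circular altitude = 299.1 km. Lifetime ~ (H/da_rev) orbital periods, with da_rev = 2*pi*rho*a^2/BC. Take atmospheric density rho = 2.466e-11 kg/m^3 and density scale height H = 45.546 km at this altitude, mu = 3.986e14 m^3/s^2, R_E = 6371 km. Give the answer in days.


a = R_E + alt = 6670.1000 km = 6.6701e+06 m
da_rev = 2*pi*rho*a^2/BC = 2*pi*2.466e-11*(6.6701e+06)^2/43.1 = 159.941204 m per revolution
N = H/da_rev = 45546.0000 m / 159.941204 m = 284.7671 revolutions
P = 2*pi*sqrt(a^3/mu) = 5421.3786 s
lifetime = N*P = 284.7671 * 5421.3786 = 1.5438305e+06 s = 17.8684 days

17.8684 days


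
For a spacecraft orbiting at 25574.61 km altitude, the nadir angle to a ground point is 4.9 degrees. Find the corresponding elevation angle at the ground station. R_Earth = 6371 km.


r = R_E + alt = 31945.6100 km
Law of sines in the satellite / Earth-center / ground-point triangle:
  sin(nadir)/R_E = sin(90 + el)/r  =>  cos(el) = (r/R_E)*sin(nadir)
cos(el) = (31945.6100 / 6371.0000) * sin(4.9 deg) = 0.4282994
el = arccos(0.4282994) = 64.6403 deg
(Earth-central angle = 90 - nadir - el = 20.4597 deg)

64.6403 degrees


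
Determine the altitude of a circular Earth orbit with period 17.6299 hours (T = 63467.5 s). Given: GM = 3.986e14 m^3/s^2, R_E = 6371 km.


T = 63467.5 s
r = (mu*T^2/(4*pi^2))^(1/3) = (3.986e14 * 63467.5^2 / (4*pi^2))^(1/3)
r = 3.4389573e+07 m = 34389.5728 km
alt = r - R_E = 34389.5728 - 6371 = 28018.5728 km

28018.5728 km


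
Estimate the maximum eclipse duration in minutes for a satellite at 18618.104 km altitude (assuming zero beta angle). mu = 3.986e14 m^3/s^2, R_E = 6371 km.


r = 24989.1040 km
T = 655.2183 min
Eclipse fraction = arcsin(R_E/r)/pi = arcsin(6371.0000/24989.1040)/pi
= arcsin(0.2549511)/pi = 0.08205938
Eclipse duration = 0.08205938 * 655.2183 = 53.7668 min

53.7668 minutes


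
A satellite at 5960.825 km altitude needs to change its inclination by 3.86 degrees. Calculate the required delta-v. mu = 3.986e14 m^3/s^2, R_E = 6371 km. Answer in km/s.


r = 12331.8250 km = 1.2331825e+07 m
V = sqrt(mu/r) = 5685.3207 m/s
di = 3.86 deg = 0.06736971 rad
dV = 2*V*sin(di/2) = 2*5685.3207*sin(0.03368485)
dV = 382.9460 m/s = 0.382946 km/s

0.3829 km/s


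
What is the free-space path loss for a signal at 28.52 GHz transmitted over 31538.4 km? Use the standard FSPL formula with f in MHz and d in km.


f = 28.52 GHz = 28520.0000 MHz
d = 31538.4 km
FSPL = 32.44 + 20*log10(28520.0000) + 20*log10(31538.4)
FSPL = 32.44 + 89.1030 + 89.9768
FSPL = 211.5198 dB

211.5198 dB


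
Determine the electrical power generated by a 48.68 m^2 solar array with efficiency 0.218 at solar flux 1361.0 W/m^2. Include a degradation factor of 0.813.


P = area * eta * S * degradation
P = 48.68 * 0.218 * 1361.0 * 0.813
P = 11742.3693 W

11742.3693 W


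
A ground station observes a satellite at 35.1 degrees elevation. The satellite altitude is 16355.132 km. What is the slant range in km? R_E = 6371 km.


h = 16355.132 km, el = 35.1 deg
d = -R_E*sin(el) + sqrt((R_E*sin(el))^2 + 2*R_E*h + h^2)
d = -6371.0000*sin(0.6126106) + sqrt((6371.0000*0.5750053)^2 + 2*6371.0000*16355.132 + 16355.132^2)
d = 18456.9406 km

18456.9406 km


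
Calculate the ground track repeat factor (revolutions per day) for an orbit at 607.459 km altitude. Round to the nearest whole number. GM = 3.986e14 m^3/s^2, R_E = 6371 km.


r = 6.978459e+06 m
T = 2*pi*sqrt(r^3/mu) = 5801.6365 s = 96.6939 min
revs/day = 1440 / 96.6939 = 14.8923
Rounded: 15 revolutions per day

15 revolutions per day


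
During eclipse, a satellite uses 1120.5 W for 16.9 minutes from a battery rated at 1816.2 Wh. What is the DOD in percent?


E_used = P * t / 60 = 1120.5 * 16.9 / 60 = 315.6075 Wh
DOD = E_used / E_total * 100 = 315.6075 / 1816.2 * 100
DOD = 17.3774 %

17.3774 %


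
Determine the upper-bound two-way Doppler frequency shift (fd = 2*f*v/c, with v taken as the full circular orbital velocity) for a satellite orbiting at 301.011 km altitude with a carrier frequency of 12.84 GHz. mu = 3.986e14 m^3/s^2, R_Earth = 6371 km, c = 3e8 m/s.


r = 6.672011e+06 m
v = sqrt(mu/r) = 7729.3019 m/s (worst-case radial velocity)
f = 12.84 GHz = 1.284e+10 Hz
fd = 2*f*v/c = 2*1.284e+10*7729.3019/3.0e+08
fd = 661628.2420 Hz

661628.2420 Hz


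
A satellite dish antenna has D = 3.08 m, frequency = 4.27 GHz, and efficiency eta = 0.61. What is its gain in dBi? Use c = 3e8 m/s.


lambda = c/f = 3e8 / 4.27e+09 = 0.07025761 m
G = eta*(pi*D/lambda)^2 = 0.61*(pi*3.08/0.07025761)^2
G = 11570.2903 (linear)
G = 10*log10(11570.2903) = 40.6334 dBi

40.6334 dBi


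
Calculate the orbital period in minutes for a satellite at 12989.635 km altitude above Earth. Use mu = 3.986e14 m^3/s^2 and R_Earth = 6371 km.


r = 19360.6350 km = 1.9360635e+07 m
T = 2*pi*sqrt(r^3/mu) = 2*pi*sqrt(7.2570279e+21 / 3.986e14)
T = 26809.6175 s = 446.8270 min

446.8270 minutes


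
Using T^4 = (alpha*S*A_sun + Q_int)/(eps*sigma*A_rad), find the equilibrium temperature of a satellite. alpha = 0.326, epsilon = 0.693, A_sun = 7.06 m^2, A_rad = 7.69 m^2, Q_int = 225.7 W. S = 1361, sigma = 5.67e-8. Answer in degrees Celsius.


Numerator = alpha*S*A_sun + Q_int = 0.326*1361*7.06 + 225.7 = 3358.1232 W
Denominator = eps*sigma*A_rad = 0.693*5.67e-8*7.69 = 3.0216394e-07 W/K^4
T^4 = 1.111358e+10 K^4
T = 324.6860 K = 51.5360 C

51.5360 degrees Celsius


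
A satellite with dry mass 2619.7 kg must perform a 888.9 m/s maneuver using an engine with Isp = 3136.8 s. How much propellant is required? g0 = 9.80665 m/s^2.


ve = Isp * g0 = 3136.8 * 9.80665 = 30761.499720 m/s
mass ratio = exp(dv/ve) = exp(888.9/30761.499720) = 1.02931807
m_prop = m_dry * (mr - 1) = 2619.7 * (1.02931807 - 1)
m_prop = 76.8045 kg

76.8045 kg


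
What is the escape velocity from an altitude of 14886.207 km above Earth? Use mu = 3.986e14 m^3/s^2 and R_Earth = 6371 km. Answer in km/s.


r = 6371.0 + 14886.207 = 21257.2070 km = 2.1257207e+07 m
v_esc = sqrt(2*mu/r) = sqrt(2*3.986e14 / 2.1257207e+07)
v_esc = 6123.9346 m/s = 6.1239 km/s

6.1239 km/s


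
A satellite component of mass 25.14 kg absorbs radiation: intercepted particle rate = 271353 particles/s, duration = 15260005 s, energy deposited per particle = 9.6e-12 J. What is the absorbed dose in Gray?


Total energy deposited = rate * time * E_per
  = 271353 * 15260005 * 9.6e-12 = 39.7521 J
Dose = E_total / mass = 39.7521 / 25.14
Dose = 1.5812 Gy

1.5812 Gy


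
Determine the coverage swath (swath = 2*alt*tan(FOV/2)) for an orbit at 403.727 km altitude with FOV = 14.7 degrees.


FOV = 14.7 deg = 0.2565634 rad
swath = 2 * alt * tan(FOV/2) = 2 * 403.727 * tan(0.1282817)
swath = 2 * 403.727 * 0.12899
swath = 104.1535 km

104.1535 km


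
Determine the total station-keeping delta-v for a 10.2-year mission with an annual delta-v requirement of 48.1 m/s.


dV = rate * years = 48.1 * 10.2
dV = 490.6200 m/s

490.6200 m/s


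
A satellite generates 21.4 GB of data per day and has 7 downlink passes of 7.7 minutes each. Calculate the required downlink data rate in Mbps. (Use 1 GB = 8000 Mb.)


total contact time = 7 * 7.7 * 60 = 3234.0000 s
data = 21.4 GB = 171200.0000 Mb
rate = 171200.0000 / 3234.0000 = 52.9375 Mbps

52.9375 Mbps


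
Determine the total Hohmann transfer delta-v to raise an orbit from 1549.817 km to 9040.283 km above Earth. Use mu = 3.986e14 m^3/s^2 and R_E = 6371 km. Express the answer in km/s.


r1 = 7920.8170 km = 7.920817e+06 m
r2 = 15411.2830 km = 1.5411283e+07 m
dv1 = sqrt(mu/r1)*(sqrt(2*r2/(r1+r2)) - 1) = 1059.5678 m/s
dv2 = sqrt(mu/r2)*(1 - sqrt(2*r1/(r1+r2))) = 895.1201 m/s
total dv = |dv1| + |dv2| = 1059.5678 + 895.1201 = 1954.6879 m/s = 1.9547 km/s

1.9547 km/s


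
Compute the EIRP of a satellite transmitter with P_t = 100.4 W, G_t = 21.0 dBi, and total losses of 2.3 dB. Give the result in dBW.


Pt = 100.4 W = 20.0173 dBW
EIRP = Pt_dBW + Gt - losses = 20.0173 + 21.0 - 2.3 = 38.7173 dBW

38.7173 dBW


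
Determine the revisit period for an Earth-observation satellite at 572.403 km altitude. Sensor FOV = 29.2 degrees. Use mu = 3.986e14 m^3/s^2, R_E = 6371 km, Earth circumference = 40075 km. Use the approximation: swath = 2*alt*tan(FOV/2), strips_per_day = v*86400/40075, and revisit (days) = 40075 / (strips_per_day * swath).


swath = 2*572.403*tan(0.2548181) = 298.1996 km
v = sqrt(mu/r) = 7576.7413 m/s = 7.5767 km/s
strips/day = v*86400/40075 = 7.5767*86400/40075 = 16.3351
coverage/day = strips * swath = 16.3351 * 298.1996 = 4871.1305 km
revisit = 40075 / 4871.1305 = 8.2270 days

8.2270 days


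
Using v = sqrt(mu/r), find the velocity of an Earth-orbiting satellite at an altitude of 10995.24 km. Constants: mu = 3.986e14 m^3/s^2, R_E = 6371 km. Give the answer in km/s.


r = R_E + alt = 6371.0 + 10995.24 = 17366.2400 km = 1.736624e+07 m
v = sqrt(mu/r) = sqrt(3.986e14 / 1.736624e+07) = 4790.8850 m/s = 4.7909 km/s

4.7909 km/s


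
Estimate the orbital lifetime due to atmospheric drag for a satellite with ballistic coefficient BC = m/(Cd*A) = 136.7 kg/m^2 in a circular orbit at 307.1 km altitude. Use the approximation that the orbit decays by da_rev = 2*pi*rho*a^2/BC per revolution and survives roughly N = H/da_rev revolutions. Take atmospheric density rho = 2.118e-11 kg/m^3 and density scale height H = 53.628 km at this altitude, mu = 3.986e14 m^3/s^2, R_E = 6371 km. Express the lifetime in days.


a = R_E + alt = 6678.1000 km = 6.6781e+06 m
da_rev = 2*pi*rho*a^2/BC = 2*pi*2.118e-11*(6.6781e+06)^2/136.7 = 43.415334 m per revolution
N = H/da_rev = 53628.0000 m / 43.415334 m = 1235.2318 revolutions
P = 2*pi*sqrt(a^3/mu) = 5431.1350 s
lifetime = N*P = 1235.2318 * 5431.1350 = 6.7087105e+06 s = 77.6471 days

77.6471 days


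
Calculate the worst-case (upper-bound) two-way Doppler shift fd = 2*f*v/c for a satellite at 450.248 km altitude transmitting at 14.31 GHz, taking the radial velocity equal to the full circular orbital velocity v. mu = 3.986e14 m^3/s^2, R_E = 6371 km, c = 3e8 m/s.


r = 6.821248e+06 m
v = sqrt(mu/r) = 7644.2825 m/s (worst-case radial velocity)
f = 14.31 GHz = 1.431e+10 Hz
fd = 2*f*v/c = 2*1.431e+10*7644.2825/3.0e+08
fd = 729264.5490 Hz

729264.5490 Hz


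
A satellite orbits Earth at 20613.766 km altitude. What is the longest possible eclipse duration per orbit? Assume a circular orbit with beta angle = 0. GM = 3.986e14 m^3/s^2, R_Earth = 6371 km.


r = 26984.7660 km
T = 735.2549 min
Eclipse fraction = arcsin(R_E/r)/pi = arcsin(6371.0000/26984.7660)/pi
= arcsin(0.2360962)/pi = 0.07586804
Eclipse duration = 0.07586804 * 735.2549 = 55.7824 min

55.7824 minutes


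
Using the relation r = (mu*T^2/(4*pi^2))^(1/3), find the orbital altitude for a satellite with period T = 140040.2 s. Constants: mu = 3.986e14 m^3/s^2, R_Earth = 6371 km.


T = 140040.2 s
r = (mu*T^2/(4*pi^2))^(1/3) = (3.986e14 * 140040.2^2 / (4*pi^2))^(1/3)
r = 5.8285564e+07 m = 58285.5637 km
alt = r - R_E = 58285.5637 - 6371 = 51914.5637 km

51914.5637 km


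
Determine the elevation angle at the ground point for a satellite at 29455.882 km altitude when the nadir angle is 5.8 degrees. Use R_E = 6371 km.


r = R_E + alt = 35826.8820 km
Law of sines in the satellite / Earth-center / ground-point triangle:
  sin(nadir)/R_E = sin(90 + el)/r  =>  cos(el) = (r/R_E)*sin(nadir)
cos(el) = (35826.8820 / 6371.0000) * sin(5.8 deg) = 0.5682832
el = arccos(0.5682832) = 55.3694 deg
(Earth-central angle = 90 - nadir - el = 28.8306 deg)

55.3694 degrees


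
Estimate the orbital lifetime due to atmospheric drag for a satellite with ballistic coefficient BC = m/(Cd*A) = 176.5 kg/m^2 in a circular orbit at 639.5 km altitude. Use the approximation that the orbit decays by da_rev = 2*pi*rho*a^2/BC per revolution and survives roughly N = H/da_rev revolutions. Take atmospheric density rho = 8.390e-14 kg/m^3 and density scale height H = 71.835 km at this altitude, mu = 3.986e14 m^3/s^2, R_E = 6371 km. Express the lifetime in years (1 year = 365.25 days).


a = R_E + alt = 7010.5000 km = 7.0105e+06 m
da_rev = 2*pi*rho*a^2/BC = 2*pi*8.390e-14*(7.0105e+06)^2/176.5 = 0.146789539 m per revolution
N = H/da_rev = 71835.0000 m / 0.146789539 m = 489374.1097 revolutions
P = 2*pi*sqrt(a^3/mu) = 5841.6390 s
lifetime = N*P = 489374.1097 * 5841.6390 = 2.8587469e+09 s = 33087.3479 days
years = 33087.3479 / 365.25 = 90.5882 years

90.5882 years


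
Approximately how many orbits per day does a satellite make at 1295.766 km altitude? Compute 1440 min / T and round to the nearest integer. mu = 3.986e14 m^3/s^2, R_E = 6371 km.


r = 7.666766e+06 m
T = 2*pi*sqrt(r^3/mu) = 6680.8163 s = 111.3469 min
revs/day = 1440 / 111.3469 = 12.9326
Rounded: 13 revolutions per day

13 revolutions per day


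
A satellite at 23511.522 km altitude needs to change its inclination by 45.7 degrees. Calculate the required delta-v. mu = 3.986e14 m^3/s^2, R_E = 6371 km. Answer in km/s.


r = 29882.5220 km = 2.9882522e+07 m
V = sqrt(mu/r) = 3652.2460 m/s
di = 45.7 deg = 0.7976155 rad
dV = 2*V*sin(di/2) = 2*3652.2460*sin(0.3988077)
dV = 2836.4797 m/s = 2.8365 km/s

2.8365 km/s


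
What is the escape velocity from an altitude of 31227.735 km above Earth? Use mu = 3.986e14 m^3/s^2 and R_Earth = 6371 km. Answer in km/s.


r = 6371.0 + 31227.735 = 37598.7350 km = 3.7598735e+07 m
v_esc = sqrt(2*mu/r) = sqrt(2*3.986e14 / 3.7598735e+07)
v_esc = 4604.6543 m/s = 4.6047 km/s

4.6047 km/s


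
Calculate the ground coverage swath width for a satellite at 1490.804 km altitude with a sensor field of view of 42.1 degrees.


FOV = 42.1 deg = 0.7347836 rad
swath = 2 * alt * tan(FOV/2) = 2 * 1490.804 * tan(0.3673918)
swath = 2 * 1490.804 * 0.3848656
swath = 1147.5184 km

1147.5184 km


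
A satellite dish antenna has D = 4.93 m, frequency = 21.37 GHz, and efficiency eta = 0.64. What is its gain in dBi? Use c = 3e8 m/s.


lambda = c/f = 3e8 / 2.137e+10 = 0.01403837 m
G = eta*(pi*D/lambda)^2 = 0.64*(pi*4.93/0.01403837)^2
G = 779004.7267 (linear)
G = 10*log10(779004.7267) = 58.9154 dBi

58.9154 dBi


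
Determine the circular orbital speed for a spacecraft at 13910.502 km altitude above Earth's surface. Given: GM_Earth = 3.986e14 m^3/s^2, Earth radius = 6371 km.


r = R_E + alt = 6371.0 + 13910.502 = 20281.5020 km = 2.0281502e+07 m
v = sqrt(mu/r) = sqrt(3.986e14 / 2.0281502e+07) = 4433.2129 m/s = 4.4332 km/s

4.4332 km/s


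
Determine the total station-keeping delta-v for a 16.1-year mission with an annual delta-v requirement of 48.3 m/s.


dV = rate * years = 48.3 * 16.1
dV = 777.6300 m/s

777.6300 m/s


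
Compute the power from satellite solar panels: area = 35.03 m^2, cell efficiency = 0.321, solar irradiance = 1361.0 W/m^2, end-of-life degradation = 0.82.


P = area * eta * S * degradation
P = 35.03 * 0.321 * 1361.0 * 0.82
P = 12549.2320 W

12549.2320 W


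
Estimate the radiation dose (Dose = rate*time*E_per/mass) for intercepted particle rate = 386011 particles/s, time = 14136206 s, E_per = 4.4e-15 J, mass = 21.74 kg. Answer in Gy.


Total energy deposited = rate * time * E_per
  = 386011 * 14136206 * 4.4e-15 = 0.02400962 J
Dose = E_total / mass = 0.02400962 / 21.74
Dose = 0.001104398 Gy

0.0011 Gy


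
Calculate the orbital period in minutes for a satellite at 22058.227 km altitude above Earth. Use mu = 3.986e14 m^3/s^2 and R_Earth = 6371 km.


r = 28429.2270 km = 2.8429227e+07 m
T = 2*pi*sqrt(r^3/mu) = 2*pi*sqrt(2.2977097e+22 / 3.986e14)
T = 47704.4396 s = 795.0740 min

795.0740 minutes


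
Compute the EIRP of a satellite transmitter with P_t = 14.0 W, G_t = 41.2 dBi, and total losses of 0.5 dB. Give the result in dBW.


Pt = 14.0 W = 11.4613 dBW
EIRP = Pt_dBW + Gt - losses = 11.4613 + 41.2 - 0.5 = 52.1613 dBW

52.1613 dBW


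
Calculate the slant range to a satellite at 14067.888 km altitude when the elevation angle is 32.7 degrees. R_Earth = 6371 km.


h = 14067.888 km, el = 32.7 deg
d = -R_E*sin(el) + sqrt((R_E*sin(el))^2 + 2*R_E*h + h^2)
d = -6371.0000*sin(0.5707227) + sqrt((6371.0000*0.5402403)^2 + 2*6371.0000*14067.888 + 14067.888^2)
d = 16281.3380 km

16281.3380 km


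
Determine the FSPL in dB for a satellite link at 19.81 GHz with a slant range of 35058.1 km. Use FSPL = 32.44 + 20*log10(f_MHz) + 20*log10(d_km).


f = 19.81 GHz = 19810.0000 MHz
d = 35058.1 km
FSPL = 32.44 + 20*log10(19810.0000) + 20*log10(35058.1)
FSPL = 32.44 + 85.9377 + 90.8958
FSPL = 209.2735 dB

209.2735 dB


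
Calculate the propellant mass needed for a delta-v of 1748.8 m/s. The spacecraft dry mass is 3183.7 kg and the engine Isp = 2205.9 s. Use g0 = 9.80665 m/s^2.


ve = Isp * g0 = 2205.9 * 9.80665 = 21632.489235 m/s
mass ratio = exp(dv/ve) = exp(1748.8/21632.489235) = 1.08419889
m_prop = m_dry * (mr - 1) = 3183.7 * (1.08419889 - 1)
m_prop = 268.0640 kg

268.0640 kg


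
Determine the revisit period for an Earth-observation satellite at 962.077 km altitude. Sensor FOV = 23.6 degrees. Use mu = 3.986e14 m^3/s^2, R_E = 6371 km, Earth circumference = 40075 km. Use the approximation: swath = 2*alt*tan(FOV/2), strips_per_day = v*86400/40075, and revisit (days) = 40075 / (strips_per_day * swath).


swath = 2*962.077*tan(0.2059489) = 401.9767 km
v = sqrt(mu/r) = 7372.6824 m/s = 7.3727 km/s
strips/day = v*86400/40075 = 7.3727*86400/40075 = 15.8952
coverage/day = strips * swath = 15.8952 * 401.9767 = 6389.4964 km
revisit = 40075 / 6389.4964 = 6.2720 days

6.2720 days


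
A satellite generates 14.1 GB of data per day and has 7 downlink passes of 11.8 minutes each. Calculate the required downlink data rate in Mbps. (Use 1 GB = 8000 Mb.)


total contact time = 7 * 11.8 * 60 = 4956.0000 s
data = 14.1 GB = 112800.0000 Mb
rate = 112800.0000 / 4956.0000 = 22.7603 Mbps

22.7603 Mbps


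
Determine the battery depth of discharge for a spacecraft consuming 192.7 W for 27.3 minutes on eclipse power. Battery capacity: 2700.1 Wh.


E_used = P * t / 60 = 192.7 * 27.3 / 60 = 87.6785 Wh
DOD = E_used / E_total * 100 = 87.6785 / 2700.1 * 100
DOD = 3.2472 %

3.2472 %


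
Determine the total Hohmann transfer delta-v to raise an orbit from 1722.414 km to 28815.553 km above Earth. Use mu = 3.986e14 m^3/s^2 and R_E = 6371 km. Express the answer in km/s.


r1 = 8093.4140 km = 8.093414e+06 m
r2 = 35186.5530 km = 3.5186553e+07 m
dv1 = sqrt(mu/r1)*(sqrt(2*r2/(r1+r2)) - 1) = 1930.9272 m/s
dv2 = sqrt(mu/r2)*(1 - sqrt(2*r1/(r1+r2))) = 1307.3951 m/s
total dv = |dv1| + |dv2| = 1930.9272 + 1307.3951 = 3238.3223 m/s = 3.2383 km/s

3.2383 km/s


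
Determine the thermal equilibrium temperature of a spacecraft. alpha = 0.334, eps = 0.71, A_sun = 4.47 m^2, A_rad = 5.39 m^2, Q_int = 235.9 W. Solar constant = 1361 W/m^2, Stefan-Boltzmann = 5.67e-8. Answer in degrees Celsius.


Numerator = alpha*S*A_sun + Q_int = 0.334*1361*4.47 + 235.9 = 2267.8458 W
Denominator = eps*sigma*A_rad = 0.71*5.67e-8*5.39 = 2.1698523e-07 W/K^4
T^4 = 1.0451614e+10 K^4
T = 319.7392 K = 46.5892 C

46.5892 degrees Celsius


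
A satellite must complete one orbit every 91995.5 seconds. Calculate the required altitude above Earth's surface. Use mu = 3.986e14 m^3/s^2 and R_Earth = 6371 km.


T = 91995.5 s
r = (mu*T^2/(4*pi^2))^(1/3) = (3.986e14 * 91995.5^2 / (4*pi^2))^(1/3)
r = 4.4045706e+07 m = 44045.7060 km
alt = r - R_E = 44045.7060 - 6371 = 37674.7060 km

37674.7060 km


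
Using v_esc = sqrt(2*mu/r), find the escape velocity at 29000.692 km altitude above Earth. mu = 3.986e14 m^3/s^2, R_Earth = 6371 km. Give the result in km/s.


r = 6371.0 + 29000.692 = 35371.6920 km = 3.5371692e+07 m
v_esc = sqrt(2*mu/r) = sqrt(2*3.986e14 / 3.5371692e+07)
v_esc = 4747.3989 m/s = 4.7474 km/s

4.7474 km/s


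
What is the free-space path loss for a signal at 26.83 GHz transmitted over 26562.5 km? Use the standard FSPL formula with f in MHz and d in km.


f = 26.83 GHz = 26830.0000 MHz
d = 26562.5 km
FSPL = 32.44 + 20*log10(26830.0000) + 20*log10(26562.5)
FSPL = 32.44 + 88.5724 + 88.4854
FSPL = 209.4978 dB

209.4978 dB


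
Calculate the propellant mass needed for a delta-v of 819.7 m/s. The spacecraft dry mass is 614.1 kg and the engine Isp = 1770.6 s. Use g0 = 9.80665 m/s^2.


ve = Isp * g0 = 1770.6 * 9.80665 = 17363.654490 m/s
mass ratio = exp(dv/ve) = exp(819.7/17363.654490) = 1.04833984
m_prop = m_dry * (mr - 1) = 614.1 * (1.04833984 - 1)
m_prop = 29.6855 kg

29.6855 kg


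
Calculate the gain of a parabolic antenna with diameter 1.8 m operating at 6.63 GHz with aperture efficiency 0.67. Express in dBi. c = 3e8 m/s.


lambda = c/f = 3e8 / 6.63e+09 = 0.04524887 m
G = eta*(pi*D/lambda)^2 = 0.67*(pi*1.8/0.04524887)^2
G = 10464.1536 (linear)
G = 10*log10(10464.1536) = 40.1970 dBi

40.1970 dBi


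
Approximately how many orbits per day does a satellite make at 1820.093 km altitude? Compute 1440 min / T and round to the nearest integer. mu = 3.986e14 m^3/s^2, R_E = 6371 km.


r = 8.191093e+06 m
T = 2*pi*sqrt(r^3/mu) = 7377.7512 s = 122.9625 min
revs/day = 1440 / 122.9625 = 11.7109
Rounded: 12 revolutions per day

12 revolutions per day


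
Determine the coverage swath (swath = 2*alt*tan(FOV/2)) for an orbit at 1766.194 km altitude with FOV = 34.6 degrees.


FOV = 34.6 deg = 0.6038839 rad
swath = 2 * alt * tan(FOV/2) = 2 * 1766.194 * tan(0.301942)
swath = 2 * 1766.194 * 0.3114653
swath = 1100.2163 km

1100.2163 km


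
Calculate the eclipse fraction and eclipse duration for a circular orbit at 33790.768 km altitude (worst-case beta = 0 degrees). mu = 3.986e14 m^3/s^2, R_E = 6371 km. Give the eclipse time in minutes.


r = 40161.7680 km
T = 1334.9937 min
Eclipse fraction = arcsin(R_E/r)/pi = arcsin(6371.0000/40161.7680)/pi
= arcsin(0.1586335)/pi = 0.05070881
Eclipse duration = 0.05070881 * 1334.9937 = 67.6959 min

67.6959 minutes


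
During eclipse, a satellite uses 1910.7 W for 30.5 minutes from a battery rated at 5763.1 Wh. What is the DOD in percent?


E_used = P * t / 60 = 1910.7 * 30.5 / 60 = 971.2725 Wh
DOD = E_used / E_total * 100 = 971.2725 / 5763.1 * 100
DOD = 16.8533 %

16.8533 %


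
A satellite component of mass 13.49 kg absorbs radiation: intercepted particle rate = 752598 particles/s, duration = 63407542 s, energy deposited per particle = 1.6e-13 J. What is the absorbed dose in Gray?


Total energy deposited = rate * time * E_per
  = 752598 * 63407542 * 1.6e-13 = 7.6353 J
Dose = E_total / mass = 7.6353 / 13.49
Dose = 0.5659942 Gy

0.5660 Gy


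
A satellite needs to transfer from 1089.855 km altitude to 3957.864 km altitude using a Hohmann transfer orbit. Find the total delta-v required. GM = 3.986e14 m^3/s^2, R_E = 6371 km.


r1 = 7460.8550 km = 7.460855e+06 m
r2 = 10328.8640 km = 1.0328864e+07 m
dv1 = sqrt(mu/r1)*(sqrt(2*r2/(r1+r2)) - 1) = 567.1844 m/s
dv2 = sqrt(mu/r2)*(1 - sqrt(2*r1/(r1+r2))) = 522.7477 m/s
total dv = |dv1| + |dv2| = 567.1844 + 522.7477 = 1089.9320 m/s = 1.0899 km/s

1.0899 km/s


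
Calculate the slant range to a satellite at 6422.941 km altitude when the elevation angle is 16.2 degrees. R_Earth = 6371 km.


h = 6422.941 km, el = 16.2 deg
d = -R_E*sin(el) + sqrt((R_E*sin(el))^2 + 2*R_E*h + h^2)
d = -6371.0000*sin(0.2827433) + sqrt((6371.0000*0.2789911)^2 + 2*6371.0000*6422.941 + 6422.941^2)
d = 9458.8559 km

9458.8559 km


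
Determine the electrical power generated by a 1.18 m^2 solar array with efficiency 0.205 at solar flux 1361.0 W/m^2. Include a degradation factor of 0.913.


P = area * eta * S * degradation
P = 1.18 * 0.205 * 1361.0 * 0.913
P = 300.5832 W

300.5832 W


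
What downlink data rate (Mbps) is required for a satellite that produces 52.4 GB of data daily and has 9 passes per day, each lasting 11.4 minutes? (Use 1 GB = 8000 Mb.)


total contact time = 9 * 11.4 * 60 = 6156.0000 s
data = 52.4 GB = 419200.0000 Mb
rate = 419200.0000 / 6156.0000 = 68.0962 Mbps

68.0962 Mbps


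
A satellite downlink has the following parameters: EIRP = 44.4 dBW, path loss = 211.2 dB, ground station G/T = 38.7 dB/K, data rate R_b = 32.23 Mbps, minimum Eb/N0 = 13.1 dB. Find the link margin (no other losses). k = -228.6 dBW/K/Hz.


C/N0 = EIRP - FSPL + G/T - k = 44.4 - 211.2 + 38.7 - (-228.6)
C/N0 = 100.5000 dB-Hz
R_b = 32.23 Mbps = 3.223e+07 bps -> 10*log10(R_b) = 75.0826 dB-Hz
Eb/N0 = C/N0 - 10*log10(R_b) = 100.5000 - 75.0826 = 25.4174 dB
Margin = Eb/N0 - Eb/N0_req = 25.4174 - 13.1 = 12.3174 dB (link closes)

12.3174 dB


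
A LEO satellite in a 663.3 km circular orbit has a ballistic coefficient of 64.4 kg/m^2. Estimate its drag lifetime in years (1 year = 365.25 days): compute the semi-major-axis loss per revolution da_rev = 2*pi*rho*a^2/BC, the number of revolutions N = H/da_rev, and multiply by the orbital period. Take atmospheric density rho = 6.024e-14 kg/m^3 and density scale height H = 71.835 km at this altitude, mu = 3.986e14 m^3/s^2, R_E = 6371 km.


a = R_E + alt = 7034.3000 km = 7.0343e+06 m
da_rev = 2*pi*rho*a^2/BC = 2*pi*6.024e-14*(7.0343e+06)^2/64.4 = 0.290817634 m per revolution
N = H/da_rev = 71835.0000 m / 0.290817634 m = 247010.4685 revolutions
P = 2*pi*sqrt(a^3/mu) = 5871.4119 s
lifetime = N*P = 247010.4685 * 5871.4119 = 1.4503002e+09 s = 16785.8821 days
years = 16785.8821 / 365.25 = 45.9572 years

45.9572 years


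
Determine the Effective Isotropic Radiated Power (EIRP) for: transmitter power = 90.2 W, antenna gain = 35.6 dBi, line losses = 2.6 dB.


Pt = 90.2 W = 19.5521 dBW
EIRP = Pt_dBW + Gt - losses = 19.5521 + 35.6 - 2.6 = 52.5521 dBW

52.5521 dBW


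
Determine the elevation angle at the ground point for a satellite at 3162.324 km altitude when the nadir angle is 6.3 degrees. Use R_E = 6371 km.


r = R_E + alt = 9533.3240 km
Law of sines in the satellite / Earth-center / ground-point triangle:
  sin(nadir)/R_E = sin(90 + el)/r  =>  cos(el) = (r/R_E)*sin(nadir)
cos(el) = (9533.3240 / 6371.0000) * sin(6.3 deg) = 0.1642023
el = arccos(0.1642023) = 80.5491 deg
(Earth-central angle = 90 - nadir - el = 3.1509 deg)

80.5491 degrees


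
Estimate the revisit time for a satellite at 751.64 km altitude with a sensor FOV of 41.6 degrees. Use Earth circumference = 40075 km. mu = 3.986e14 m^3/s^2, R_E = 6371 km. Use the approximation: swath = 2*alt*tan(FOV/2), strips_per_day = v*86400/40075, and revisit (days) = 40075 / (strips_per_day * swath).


swath = 2*751.64*tan(0.3630285) = 571.0425 km
v = sqrt(mu/r) = 7480.8018 m/s = 7.4808 km/s
strips/day = v*86400/40075 = 7.4808*86400/40075 = 16.1283
coverage/day = strips * swath = 16.1283 * 571.0425 = 9209.9399 km
revisit = 40075 / 9209.9399 = 4.3513 days

4.3513 days


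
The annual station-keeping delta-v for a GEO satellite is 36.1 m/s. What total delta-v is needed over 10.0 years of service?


dV = rate * years = 36.1 * 10.0
dV = 361.0000 m/s

361.0000 m/s


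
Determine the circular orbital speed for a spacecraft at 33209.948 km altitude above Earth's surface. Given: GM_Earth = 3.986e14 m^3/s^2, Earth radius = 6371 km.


r = R_E + alt = 6371.0 + 33209.948 = 39580.9480 km = 3.9580948e+07 m
v = sqrt(mu/r) = sqrt(3.986e14 / 3.9580948e+07) = 3173.4054 m/s = 3.1734 km/s

3.1734 km/s


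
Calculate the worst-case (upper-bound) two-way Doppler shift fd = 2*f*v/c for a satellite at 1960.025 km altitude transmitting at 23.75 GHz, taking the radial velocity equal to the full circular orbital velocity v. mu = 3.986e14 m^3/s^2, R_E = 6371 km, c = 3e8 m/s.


r = 8.331025e+06 m
v = sqrt(mu/r) = 6917.0263 m/s (worst-case radial velocity)
f = 23.75 GHz = 2.375e+10 Hz
fd = 2*f*v/c = 2*2.375e+10*6917.0263/3.0e+08
fd = 1.0951958e+06 Hz

1.0952e+06 Hz


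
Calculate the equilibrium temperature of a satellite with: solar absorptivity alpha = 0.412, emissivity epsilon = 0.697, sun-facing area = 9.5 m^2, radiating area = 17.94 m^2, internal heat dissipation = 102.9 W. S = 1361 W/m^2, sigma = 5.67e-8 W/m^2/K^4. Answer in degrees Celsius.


Numerator = alpha*S*A_sun + Q_int = 0.412*1361*9.5 + 102.9 = 5429.8540 W
Denominator = eps*sigma*A_rad = 0.697*5.67e-8*17.94 = 7.0898701e-07 W/K^4
T^4 = 7.6586086e+09 K^4
T = 295.8268 K = 22.6768 C

22.6768 degrees Celsius


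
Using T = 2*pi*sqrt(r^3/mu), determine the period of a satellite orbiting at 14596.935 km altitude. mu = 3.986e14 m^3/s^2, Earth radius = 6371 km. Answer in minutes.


r = 20967.9350 km = 2.0967935e+07 m
T = 2*pi*sqrt(r^3/mu) = 2*pi*sqrt(9.2186427e+21 / 3.986e14)
T = 30216.5386 s = 503.6090 min

503.6090 minutes


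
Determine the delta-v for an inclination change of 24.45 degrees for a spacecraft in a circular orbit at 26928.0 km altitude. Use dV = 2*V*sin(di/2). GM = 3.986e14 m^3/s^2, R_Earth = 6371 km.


r = 33299.0000 km = 3.3299e+07 m
V = sqrt(mu/r) = 3459.8164 m/s
di = 24.45 deg = 0.426733 rad
dV = 2*V*sin(di/2) = 2*3459.8164*sin(0.2133665)
dV = 1465.2409 m/s = 1.4652 km/s

1.4652 km/s


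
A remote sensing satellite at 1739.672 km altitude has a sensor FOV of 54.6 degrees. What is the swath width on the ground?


FOV = 54.6 deg = 0.9529498 rad
swath = 2 * alt * tan(FOV/2) = 2 * 1739.672 * tan(0.4764749)
swath = 2 * 1739.672 * 0.5161385
swath = 1795.8233 km

1795.8233 km


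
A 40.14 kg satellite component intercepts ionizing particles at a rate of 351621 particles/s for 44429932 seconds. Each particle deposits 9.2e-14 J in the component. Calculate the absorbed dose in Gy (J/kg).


Total energy deposited = rate * time * E_per
  = 351621 * 44429932 * 9.2e-14 = 1.4373 J
Dose = E_total / mass = 1.4373 / 40.14
Dose = 0.03580642 Gy

0.0358 Gy


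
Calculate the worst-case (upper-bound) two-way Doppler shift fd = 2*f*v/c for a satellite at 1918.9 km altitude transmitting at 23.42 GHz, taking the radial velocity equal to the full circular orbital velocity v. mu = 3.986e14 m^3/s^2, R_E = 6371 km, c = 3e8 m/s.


r = 8.2899e+06 m
v = sqrt(mu/r) = 6934.1623 m/s (worst-case radial velocity)
f = 23.42 GHz = 2.342e+10 Hz
fd = 2*f*v/c = 2*2.342e+10*6934.1623/3.0e+08
fd = 1.0826539e+06 Hz

1.0827e+06 Hz


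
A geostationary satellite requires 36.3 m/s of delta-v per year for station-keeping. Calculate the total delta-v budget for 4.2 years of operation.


dV = rate * years = 36.3 * 4.2
dV = 152.4600 m/s

152.4600 m/s


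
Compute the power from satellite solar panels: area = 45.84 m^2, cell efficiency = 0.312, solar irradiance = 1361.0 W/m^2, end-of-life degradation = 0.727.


P = area * eta * S * degradation
P = 45.84 * 0.312 * 1361.0 * 0.727
P = 14151.1501 W

14151.1501 W


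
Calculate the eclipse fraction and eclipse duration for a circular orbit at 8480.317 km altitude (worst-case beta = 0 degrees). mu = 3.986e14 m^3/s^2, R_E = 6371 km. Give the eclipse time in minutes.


r = 14851.3170 km
T = 300.1977 min
Eclipse fraction = arcsin(R_E/r)/pi = arcsin(6371.0000/14851.3170)/pi
= arcsin(0.4289855)/pi = 0.1411289
Eclipse duration = 0.1411289 * 300.1977 = 42.3666 min

42.3666 minutes


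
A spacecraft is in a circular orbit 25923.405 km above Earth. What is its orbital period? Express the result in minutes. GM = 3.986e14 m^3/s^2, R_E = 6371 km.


r = 32294.4050 km = 3.2294405e+07 m
T = 2*pi*sqrt(r^3/mu) = 2*pi*sqrt(3.3680758e+22 / 3.986e14)
T = 57756.6709 s = 962.6112 min

962.6112 minutes


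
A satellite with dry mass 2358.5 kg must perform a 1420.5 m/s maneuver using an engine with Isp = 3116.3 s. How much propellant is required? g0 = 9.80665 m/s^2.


ve = Isp * g0 = 3116.3 * 9.80665 = 30560.463395 m/s
mass ratio = exp(dv/ve) = exp(1420.5/30560.463395) = 1.04757883
m_prop = m_dry * (mr - 1) = 2358.5 * (1.04757883 - 1)
m_prop = 112.2147 kg

112.2147 kg


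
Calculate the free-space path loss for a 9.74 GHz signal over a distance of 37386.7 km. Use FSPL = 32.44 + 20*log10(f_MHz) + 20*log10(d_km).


f = 9.74 GHz = 9740.0000 MHz
d = 37386.7 km
FSPL = 32.44 + 20*log10(9740.0000) + 20*log10(37386.7)
FSPL = 32.44 + 79.7712 + 91.4543
FSPL = 203.6655 dB

203.6655 dB


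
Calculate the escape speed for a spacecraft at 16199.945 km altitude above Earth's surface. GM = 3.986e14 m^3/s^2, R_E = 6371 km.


r = 6371.0 + 16199.945 = 22570.9450 km = 2.2570945e+07 m
v_esc = sqrt(2*mu/r) = sqrt(2*3.986e14 / 2.2570945e+07)
v_esc = 5943.0416 m/s = 5.9430 km/s

5.9430 km/s


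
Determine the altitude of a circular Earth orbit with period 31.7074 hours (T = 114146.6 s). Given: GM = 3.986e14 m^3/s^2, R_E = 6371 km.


T = 114146.6 s
r = (mu*T^2/(4*pi^2))^(1/3) = (3.986e14 * 114146.6^2 / (4*pi^2))^(1/3)
r = 5.0859003e+07 m = 50859.0026 km
alt = r - R_E = 50859.0026 - 6371 = 44488.0026 km

44488.0026 km


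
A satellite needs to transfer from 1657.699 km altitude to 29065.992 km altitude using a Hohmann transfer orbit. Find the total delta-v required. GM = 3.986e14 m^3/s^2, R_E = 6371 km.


r1 = 8028.6990 km = 8.028699e+06 m
r2 = 35436.9920 km = 3.5436992e+07 m
dv1 = sqrt(mu/r1)*(sqrt(2*r2/(r1+r2)) - 1) = 1951.3271 m/s
dv2 = sqrt(mu/r2)*(1 - sqrt(2*r1/(r1+r2))) = 1315.3528 m/s
total dv = |dv1| + |dv2| = 1951.3271 + 1315.3528 = 3266.6799 m/s = 3.2667 km/s

3.2667 km/s


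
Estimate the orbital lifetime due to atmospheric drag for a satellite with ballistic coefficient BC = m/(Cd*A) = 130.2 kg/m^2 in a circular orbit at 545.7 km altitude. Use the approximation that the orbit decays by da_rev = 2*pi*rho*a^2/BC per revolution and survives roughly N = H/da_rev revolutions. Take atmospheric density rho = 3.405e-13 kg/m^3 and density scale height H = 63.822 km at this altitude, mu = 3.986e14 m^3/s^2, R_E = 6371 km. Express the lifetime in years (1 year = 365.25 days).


a = R_E + alt = 6916.7000 km = 6.9167e+06 m
da_rev = 2*pi*rho*a^2/BC = 2*pi*3.405e-13*(6.9167e+06)^2/130.2 = 0.78611101 m per revolution
N = H/da_rev = 63822.0000 m / 0.78611101 m = 81187.0069 revolutions
P = 2*pi*sqrt(a^3/mu) = 5724.7909 s
lifetime = N*P = 81187.0069 * 5724.7909 = 4.6477864e+08 s = 5379.3824 days
years = 5379.3824 / 365.25 = 14.7279 years

14.7279 years


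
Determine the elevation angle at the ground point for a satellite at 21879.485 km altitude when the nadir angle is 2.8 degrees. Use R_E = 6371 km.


r = R_E + alt = 28250.4850 km
Law of sines in the satellite / Earth-center / ground-point triangle:
  sin(nadir)/R_E = sin(90 + el)/r  =>  cos(el) = (r/R_E)*sin(nadir)
cos(el) = (28250.4850 / 6371.0000) * sin(2.8 deg) = 0.2166112
el = arccos(0.2166112) = 77.4899 deg
(Earth-central angle = 90 - nadir - el = 9.7101 deg)

77.4899 degrees


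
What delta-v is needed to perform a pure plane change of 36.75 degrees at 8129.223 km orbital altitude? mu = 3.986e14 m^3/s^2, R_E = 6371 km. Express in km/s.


r = 14500.2230 km = 1.4500223e+07 m
V = sqrt(mu/r) = 5243.0175 m/s
di = 36.75 deg = 0.6414085 rad
dV = 2*V*sin(di/2) = 2*5243.0175*sin(0.3207043)
dV = 3305.5650 m/s = 3.3056 km/s

3.3056 km/s


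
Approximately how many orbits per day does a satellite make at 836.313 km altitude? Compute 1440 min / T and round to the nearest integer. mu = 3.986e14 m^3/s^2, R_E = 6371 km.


r = 7.207313e+06 m
T = 2*pi*sqrt(r^3/mu) = 6089.3550 s = 101.4893 min
revs/day = 1440 / 101.4893 = 14.1887
Rounded: 14 revolutions per day

14 revolutions per day


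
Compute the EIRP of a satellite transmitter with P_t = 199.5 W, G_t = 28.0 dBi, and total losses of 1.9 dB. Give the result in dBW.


Pt = 199.5 W = 22.9994 dBW
EIRP = Pt_dBW + Gt - losses = 22.9994 + 28.0 - 1.9 = 49.0994 dBW

49.0994 dBW


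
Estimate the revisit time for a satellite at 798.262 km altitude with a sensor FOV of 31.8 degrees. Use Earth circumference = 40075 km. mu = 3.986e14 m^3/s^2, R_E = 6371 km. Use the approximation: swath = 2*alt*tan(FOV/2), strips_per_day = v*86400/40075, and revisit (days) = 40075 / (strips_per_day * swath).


swath = 2*798.262*tan(0.2775074) = 454.7818 km
v = sqrt(mu/r) = 7456.4382 m/s = 7.4564 km/s
strips/day = v*86400/40075 = 7.4564*86400/40075 = 16.0758
coverage/day = strips * swath = 16.0758 * 454.7818 = 7310.9655 km
revisit = 40075 / 7310.9655 = 5.4815 days

5.4815 days


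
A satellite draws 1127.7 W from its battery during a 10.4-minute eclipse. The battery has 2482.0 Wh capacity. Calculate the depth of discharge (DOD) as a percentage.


E_used = P * t / 60 = 1127.7 * 10.4 / 60 = 195.4680 Wh
DOD = E_used / E_total * 100 = 195.4680 / 2482.0 * 100
DOD = 7.8754 %

7.8754 %


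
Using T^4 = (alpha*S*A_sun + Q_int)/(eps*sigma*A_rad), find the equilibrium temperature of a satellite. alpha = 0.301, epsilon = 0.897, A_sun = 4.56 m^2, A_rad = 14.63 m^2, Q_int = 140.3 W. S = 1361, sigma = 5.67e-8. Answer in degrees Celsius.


Numerator = alpha*S*A_sun + Q_int = 0.301*1361*4.56 + 140.3 = 2008.3542 W
Denominator = eps*sigma*A_rad = 0.897*5.67e-8*14.63 = 7.4408034e-07 W/K^4
T^4 = 2.6991093e+09 K^4
T = 227.9319 K = -45.2181 C

-45.2181 degrees Celsius
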